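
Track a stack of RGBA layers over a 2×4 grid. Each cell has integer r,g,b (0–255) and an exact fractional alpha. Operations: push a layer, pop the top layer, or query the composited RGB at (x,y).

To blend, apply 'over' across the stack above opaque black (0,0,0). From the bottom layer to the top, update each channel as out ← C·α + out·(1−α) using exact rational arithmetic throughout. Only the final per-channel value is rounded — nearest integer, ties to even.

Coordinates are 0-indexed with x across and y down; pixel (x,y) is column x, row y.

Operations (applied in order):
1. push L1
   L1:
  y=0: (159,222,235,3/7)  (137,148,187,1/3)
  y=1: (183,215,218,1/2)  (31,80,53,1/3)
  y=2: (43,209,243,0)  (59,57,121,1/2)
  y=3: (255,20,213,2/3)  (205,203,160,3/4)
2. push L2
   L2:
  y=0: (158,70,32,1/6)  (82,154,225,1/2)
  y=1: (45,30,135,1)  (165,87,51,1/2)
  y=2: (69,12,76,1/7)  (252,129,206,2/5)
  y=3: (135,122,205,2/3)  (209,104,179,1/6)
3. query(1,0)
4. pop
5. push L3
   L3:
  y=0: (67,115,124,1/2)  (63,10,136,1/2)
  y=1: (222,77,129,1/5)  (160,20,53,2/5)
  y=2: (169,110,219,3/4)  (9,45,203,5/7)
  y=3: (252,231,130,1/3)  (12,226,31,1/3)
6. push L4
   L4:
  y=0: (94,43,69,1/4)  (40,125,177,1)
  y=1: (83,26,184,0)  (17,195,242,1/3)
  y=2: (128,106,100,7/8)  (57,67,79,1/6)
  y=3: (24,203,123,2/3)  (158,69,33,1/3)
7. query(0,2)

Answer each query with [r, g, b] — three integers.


query (1,0) [L1,L2] — begin 0,0,0
L1 α=1/3: [137/3, 148/3, 187/3]
L2 α=1/2: [383/6, 305/3, 431/3]
→ [64, 102, 144]

(0,2) stack=L1,L3,L4; from [0,0,0]:
+L1 (α=0) → [0, 0, 0]
+L3 (α=3/4) → [507/4, 165/2, 657/4]
+L4 (α=7/8) → [4091/32, 1649/16, 3457/32]
= [128, 103, 108]


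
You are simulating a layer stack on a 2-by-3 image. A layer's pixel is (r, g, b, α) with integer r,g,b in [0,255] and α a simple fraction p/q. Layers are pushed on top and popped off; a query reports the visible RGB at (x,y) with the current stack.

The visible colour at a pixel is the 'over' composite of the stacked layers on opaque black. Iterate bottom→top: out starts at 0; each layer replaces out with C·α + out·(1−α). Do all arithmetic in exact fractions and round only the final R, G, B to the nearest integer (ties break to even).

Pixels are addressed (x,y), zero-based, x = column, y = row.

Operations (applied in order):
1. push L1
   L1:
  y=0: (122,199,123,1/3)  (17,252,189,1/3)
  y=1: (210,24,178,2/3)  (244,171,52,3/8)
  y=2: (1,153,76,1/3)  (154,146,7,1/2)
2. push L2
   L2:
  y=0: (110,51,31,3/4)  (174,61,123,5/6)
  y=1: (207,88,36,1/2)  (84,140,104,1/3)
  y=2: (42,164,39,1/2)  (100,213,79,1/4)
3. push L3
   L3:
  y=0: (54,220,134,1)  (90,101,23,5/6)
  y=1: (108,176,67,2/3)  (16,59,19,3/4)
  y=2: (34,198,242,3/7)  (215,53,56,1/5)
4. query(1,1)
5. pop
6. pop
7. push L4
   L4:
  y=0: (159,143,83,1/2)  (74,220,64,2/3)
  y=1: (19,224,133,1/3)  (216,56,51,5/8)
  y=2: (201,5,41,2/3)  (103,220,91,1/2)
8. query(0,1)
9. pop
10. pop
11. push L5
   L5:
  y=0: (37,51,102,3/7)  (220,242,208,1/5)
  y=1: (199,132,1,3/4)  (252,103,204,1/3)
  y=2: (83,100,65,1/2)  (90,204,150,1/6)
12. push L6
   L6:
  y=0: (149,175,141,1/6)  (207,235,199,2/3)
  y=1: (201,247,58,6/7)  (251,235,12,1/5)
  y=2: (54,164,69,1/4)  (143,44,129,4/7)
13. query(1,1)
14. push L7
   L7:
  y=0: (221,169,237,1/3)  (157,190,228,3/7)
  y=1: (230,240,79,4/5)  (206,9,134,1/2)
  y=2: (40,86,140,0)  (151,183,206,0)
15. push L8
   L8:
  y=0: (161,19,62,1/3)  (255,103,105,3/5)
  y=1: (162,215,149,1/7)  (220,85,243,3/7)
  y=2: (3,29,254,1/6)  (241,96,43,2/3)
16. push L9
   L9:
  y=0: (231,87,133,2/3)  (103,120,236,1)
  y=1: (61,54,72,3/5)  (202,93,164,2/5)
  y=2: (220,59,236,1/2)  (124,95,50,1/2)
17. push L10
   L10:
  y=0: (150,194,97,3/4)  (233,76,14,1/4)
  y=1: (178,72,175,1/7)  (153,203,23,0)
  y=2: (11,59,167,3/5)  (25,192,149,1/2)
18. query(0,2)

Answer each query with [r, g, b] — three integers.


query (1,1) [L1,L2,L3] — begin 0,0,0
L1 α=3/8: [183/2, 513/8, 39/2]
L2 α=1/3: [89, 1073/12, 143/3]
L3 α=3/4: [137/4, 3197/48, 157/6]
= [34, 67, 26]

at x=0,y=1 over L1,L4:
after L1 α=2/3: [140, 16, 356/3]
after L4 α=1/3: [299/3, 256/3, 1111/9]
→ [100, 85, 123]

at x=1,y=1 over L5,L6:
+L5 (α=1/3) → [84, 103/3, 68]
+L6 (α=1/5) → [587/5, 1117/15, 284/5]
→ [117, 74, 57]

at x=0,y=2 over L5,L6,L7,L8,L9,L10:
after L5 α=1/2: [83/2, 50, 65/2]
after L6 α=1/4: [357/8, 157/2, 333/8]
after L7 α=0: [357/8, 157/2, 333/8]
after L8 α=1/6: [603/16, 281/4, 3697/48]
after L9 α=1/2: [4123/32, 517/8, 15025/96]
after L10 α=3/5: [4651/80, 245/4, 39073/240]
= [58, 61, 163]


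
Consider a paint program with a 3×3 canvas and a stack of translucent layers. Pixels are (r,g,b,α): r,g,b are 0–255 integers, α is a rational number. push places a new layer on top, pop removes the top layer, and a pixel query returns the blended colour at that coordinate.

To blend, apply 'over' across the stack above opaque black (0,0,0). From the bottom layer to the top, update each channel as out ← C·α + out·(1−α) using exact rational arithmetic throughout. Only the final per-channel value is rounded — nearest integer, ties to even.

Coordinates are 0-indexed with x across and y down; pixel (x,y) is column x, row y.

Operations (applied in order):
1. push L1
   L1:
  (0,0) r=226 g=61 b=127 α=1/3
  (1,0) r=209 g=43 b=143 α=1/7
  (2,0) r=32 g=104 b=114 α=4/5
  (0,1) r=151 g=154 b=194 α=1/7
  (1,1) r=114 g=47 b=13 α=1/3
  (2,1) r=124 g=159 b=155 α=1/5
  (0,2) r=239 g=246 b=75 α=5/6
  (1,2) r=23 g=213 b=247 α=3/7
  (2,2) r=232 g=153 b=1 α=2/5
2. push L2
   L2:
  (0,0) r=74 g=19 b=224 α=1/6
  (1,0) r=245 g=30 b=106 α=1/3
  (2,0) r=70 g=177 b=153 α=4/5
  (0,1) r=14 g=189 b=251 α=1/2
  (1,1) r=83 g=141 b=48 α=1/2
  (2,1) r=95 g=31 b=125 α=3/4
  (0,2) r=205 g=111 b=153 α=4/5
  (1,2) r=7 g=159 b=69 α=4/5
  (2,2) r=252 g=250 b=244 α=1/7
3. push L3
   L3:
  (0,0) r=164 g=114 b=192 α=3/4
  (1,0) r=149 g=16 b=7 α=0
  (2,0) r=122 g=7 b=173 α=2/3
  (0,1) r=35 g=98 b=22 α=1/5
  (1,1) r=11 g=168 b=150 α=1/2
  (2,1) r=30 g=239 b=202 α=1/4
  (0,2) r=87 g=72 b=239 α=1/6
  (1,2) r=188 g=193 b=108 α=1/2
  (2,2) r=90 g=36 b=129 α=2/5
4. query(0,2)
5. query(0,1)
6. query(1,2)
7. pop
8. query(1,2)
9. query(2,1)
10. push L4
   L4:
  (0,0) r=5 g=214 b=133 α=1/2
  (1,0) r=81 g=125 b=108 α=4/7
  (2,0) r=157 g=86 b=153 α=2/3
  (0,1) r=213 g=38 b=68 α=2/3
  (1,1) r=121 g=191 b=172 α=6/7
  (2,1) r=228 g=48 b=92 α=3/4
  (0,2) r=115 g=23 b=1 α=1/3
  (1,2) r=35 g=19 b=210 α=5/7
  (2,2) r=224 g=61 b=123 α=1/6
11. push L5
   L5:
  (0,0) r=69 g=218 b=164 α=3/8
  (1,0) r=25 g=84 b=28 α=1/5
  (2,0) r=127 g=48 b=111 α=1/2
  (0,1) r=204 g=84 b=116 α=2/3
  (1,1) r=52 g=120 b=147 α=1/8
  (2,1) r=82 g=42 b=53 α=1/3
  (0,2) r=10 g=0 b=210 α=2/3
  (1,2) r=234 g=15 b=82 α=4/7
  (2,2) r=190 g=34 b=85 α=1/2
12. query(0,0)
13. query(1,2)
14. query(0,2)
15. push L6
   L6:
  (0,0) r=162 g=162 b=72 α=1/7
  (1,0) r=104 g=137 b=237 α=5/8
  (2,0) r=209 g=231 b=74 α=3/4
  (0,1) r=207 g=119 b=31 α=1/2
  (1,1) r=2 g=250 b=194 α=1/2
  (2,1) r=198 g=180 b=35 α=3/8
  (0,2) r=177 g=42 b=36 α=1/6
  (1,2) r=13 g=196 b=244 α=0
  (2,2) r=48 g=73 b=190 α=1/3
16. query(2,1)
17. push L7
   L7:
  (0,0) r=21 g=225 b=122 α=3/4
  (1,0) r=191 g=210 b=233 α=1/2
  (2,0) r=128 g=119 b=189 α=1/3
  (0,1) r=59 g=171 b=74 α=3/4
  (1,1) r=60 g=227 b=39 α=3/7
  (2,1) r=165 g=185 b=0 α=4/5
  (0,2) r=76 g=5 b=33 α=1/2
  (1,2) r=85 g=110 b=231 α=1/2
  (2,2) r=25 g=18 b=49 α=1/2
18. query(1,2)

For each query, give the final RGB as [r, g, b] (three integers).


at x=0,y=2 over L1,L2,L3:
after L1 α=5/6: [1195/6, 205, 125/2]
after L2 α=4/5: [1223/6, 649/5, 1349/10]
after L3 α=1/6: [6637/36, 721/6, 609/4]
rounded: [184, 120, 152]

query (0,1) [L1,L2,L3] — begin 0,0,0
L1 α=1/7: [151/7, 22, 194/7]
L2 α=1/2: [249/14, 211/2, 1951/14]
L3 α=1/5: [743/35, 104, 4056/35]
→ [21, 104, 116]

at x=1,y=2 over L1,L2,L3:
+L1 (α=3/7) → [69/7, 639/7, 741/7]
+L2 (α=4/5) → [53/7, 5091/35, 2673/35]
+L3 (α=1/2) → [1369/14, 5923/35, 6453/70]
= [98, 169, 92]

at x=1,y=2 over L1,L2:
+L1 (α=3/7) → [69/7, 639/7, 741/7]
+L2 (α=4/5) → [53/7, 5091/35, 2673/35]
→ [8, 145, 76]

(2,1) stack=L1,L2; from [0,0,0]:
+L1 (α=1/5) → [124/5, 159/5, 31]
+L2 (α=3/4) → [1549/20, 156/5, 203/2]
rounded: [77, 31, 102]

at x=0,y=0 over L1,L2,L4,L5:
L1 α=1/3: [226/3, 61/3, 127/3]
L2 α=1/6: [676/9, 181/9, 1307/18]
L4 α=1/2: [721/18, 2107/18, 3701/36]
L5 α=3/8: [7331/144, 22307/144, 36217/288]
rounded: [51, 155, 126]

query (1,2) [L1,L2,L4,L5] — begin 0,0,0
L1 α=3/7: [69/7, 639/7, 741/7]
L2 α=4/5: [53/7, 5091/35, 2673/35]
L4 α=5/7: [1331/49, 13507/245, 42096/245]
L5 α=4/7: [49857/343, 55221/1715, 206648/1715]
rounded: [145, 32, 120]

at x=0,y=2 over L1,L2,L4,L5:
L1 α=5/6: [1195/6, 205, 125/2]
L2 α=4/5: [1223/6, 649/5, 1349/10]
L4 α=1/3: [1568/9, 471/5, 1354/15]
L5 α=2/3: [1748/27, 157/5, 7654/45]
= [65, 31, 170]

at x=2,y=1 over L1,L2,L4,L5,L6:
after L1 α=1/5: [124/5, 159/5, 31]
after L2 α=3/4: [1549/20, 156/5, 203/2]
after L4 α=3/4: [15229/80, 219/5, 755/8]
after L5 α=1/3: [18509/120, 216/5, 967/12]
after L6 α=3/8: [32765/192, 189/2, 6095/96]
rounded: [171, 94, 63]

at x=1,y=2 over L1,L2,L4,L5,L6,L7:
after L1 α=3/7: [69/7, 639/7, 741/7]
after L2 α=4/5: [53/7, 5091/35, 2673/35]
after L4 α=5/7: [1331/49, 13507/245, 42096/245]
after L5 α=4/7: [49857/343, 55221/1715, 206648/1715]
after L6 α=0: [49857/343, 55221/1715, 206648/1715]
after L7 α=1/2: [39506/343, 243871/3430, 602813/3430]
→ [115, 71, 176]


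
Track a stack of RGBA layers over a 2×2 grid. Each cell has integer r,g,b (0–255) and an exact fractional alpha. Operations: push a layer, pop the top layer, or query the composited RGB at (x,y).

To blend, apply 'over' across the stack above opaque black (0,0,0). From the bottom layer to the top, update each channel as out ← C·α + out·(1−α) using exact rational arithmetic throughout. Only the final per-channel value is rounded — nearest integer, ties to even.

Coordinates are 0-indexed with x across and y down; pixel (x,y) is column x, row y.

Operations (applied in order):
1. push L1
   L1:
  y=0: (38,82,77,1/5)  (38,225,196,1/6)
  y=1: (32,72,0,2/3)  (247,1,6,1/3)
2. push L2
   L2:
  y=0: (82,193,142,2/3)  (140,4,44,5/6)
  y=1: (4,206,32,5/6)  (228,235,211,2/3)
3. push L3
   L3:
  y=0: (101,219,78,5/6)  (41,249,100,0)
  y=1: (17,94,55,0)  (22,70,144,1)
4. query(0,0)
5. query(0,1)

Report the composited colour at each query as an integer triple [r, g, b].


query (0,0) [L1,L2,L3] — begin 0,0,0
+L1 (α=1/5) → [38/5, 82/5, 77/5]
+L2 (α=2/3) → [286/5, 2012/15, 499/5]
+L3 (α=5/6) → [937/10, 18437/90, 2449/30]
= [94, 205, 82]

query (0,1) [L1,L2,L3] — begin 0,0,0
after L1 α=2/3: [64/3, 48, 0]
after L2 α=5/6: [62/9, 539/3, 80/3]
after L3 α=0: [62/9, 539/3, 80/3]
= [7, 180, 27]


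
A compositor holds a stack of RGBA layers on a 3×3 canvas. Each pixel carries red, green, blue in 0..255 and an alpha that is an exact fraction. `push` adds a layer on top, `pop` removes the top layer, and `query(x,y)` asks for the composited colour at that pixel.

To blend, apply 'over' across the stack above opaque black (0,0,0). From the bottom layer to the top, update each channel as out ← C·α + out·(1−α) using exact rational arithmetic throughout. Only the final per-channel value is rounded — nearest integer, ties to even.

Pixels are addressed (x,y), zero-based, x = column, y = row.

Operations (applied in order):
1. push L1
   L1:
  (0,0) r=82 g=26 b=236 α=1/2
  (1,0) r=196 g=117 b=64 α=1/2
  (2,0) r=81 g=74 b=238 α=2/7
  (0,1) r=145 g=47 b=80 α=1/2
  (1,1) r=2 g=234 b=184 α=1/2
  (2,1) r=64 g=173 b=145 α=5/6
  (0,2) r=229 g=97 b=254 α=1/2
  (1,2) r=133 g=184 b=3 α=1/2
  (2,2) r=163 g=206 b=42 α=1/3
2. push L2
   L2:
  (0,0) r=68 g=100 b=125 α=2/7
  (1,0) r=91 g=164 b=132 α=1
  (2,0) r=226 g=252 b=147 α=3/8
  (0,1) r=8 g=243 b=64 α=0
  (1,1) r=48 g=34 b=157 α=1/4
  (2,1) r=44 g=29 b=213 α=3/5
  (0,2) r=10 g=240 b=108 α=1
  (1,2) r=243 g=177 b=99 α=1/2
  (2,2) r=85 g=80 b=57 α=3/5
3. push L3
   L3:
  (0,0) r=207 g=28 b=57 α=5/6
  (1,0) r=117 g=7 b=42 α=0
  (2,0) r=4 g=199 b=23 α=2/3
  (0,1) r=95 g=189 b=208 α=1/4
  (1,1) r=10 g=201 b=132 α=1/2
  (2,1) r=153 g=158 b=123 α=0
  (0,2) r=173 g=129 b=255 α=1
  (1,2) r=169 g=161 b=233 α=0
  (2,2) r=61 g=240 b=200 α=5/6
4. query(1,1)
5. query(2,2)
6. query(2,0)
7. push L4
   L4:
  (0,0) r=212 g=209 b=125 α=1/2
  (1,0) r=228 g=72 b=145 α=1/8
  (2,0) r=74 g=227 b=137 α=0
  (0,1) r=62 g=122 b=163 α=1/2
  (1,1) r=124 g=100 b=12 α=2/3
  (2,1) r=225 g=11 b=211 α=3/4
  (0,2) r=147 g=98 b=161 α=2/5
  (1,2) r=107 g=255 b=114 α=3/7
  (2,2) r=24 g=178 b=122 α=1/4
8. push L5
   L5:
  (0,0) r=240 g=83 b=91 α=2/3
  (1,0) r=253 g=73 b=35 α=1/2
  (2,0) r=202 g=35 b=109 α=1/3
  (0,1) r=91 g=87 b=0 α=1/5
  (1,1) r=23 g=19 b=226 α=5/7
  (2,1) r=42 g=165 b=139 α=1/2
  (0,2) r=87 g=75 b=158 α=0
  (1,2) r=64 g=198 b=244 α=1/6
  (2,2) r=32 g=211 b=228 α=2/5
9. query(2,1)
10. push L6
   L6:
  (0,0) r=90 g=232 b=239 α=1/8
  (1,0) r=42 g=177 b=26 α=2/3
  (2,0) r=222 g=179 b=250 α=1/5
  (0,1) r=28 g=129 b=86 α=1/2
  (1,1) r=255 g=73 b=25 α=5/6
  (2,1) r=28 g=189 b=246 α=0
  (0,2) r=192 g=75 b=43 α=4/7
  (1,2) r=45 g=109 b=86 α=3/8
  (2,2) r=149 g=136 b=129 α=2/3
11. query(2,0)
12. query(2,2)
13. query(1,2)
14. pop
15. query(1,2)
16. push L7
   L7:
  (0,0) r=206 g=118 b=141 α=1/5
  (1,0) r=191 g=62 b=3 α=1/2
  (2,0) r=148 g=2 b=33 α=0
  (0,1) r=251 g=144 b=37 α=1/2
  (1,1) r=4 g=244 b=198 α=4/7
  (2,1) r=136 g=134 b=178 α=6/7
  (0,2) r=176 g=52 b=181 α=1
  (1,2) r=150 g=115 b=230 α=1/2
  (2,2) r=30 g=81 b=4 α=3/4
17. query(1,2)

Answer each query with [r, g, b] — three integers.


(1,1) stack=L1,L2,L3; from [0,0,0]:
+L1 (α=1/2) → [1, 117, 92]
+L2 (α=1/4) → [51/4, 385/4, 433/4]
+L3 (α=1/2) → [91/8, 1189/8, 961/8]
= [11, 149, 120]

(2,2) stack=L1,L2,L3; from [0,0,0]:
after L1 α=1/3: [163/3, 206/3, 14]
after L2 α=3/5: [1091/15, 1132/15, 199/5]
after L3 α=5/6: [2833/45, 9566/45, 1733/10]
→ [63, 213, 173]

at x=2,y=0 over L1,L2,L3:
L1 α=2/7: [162/7, 148/7, 68]
L2 α=3/8: [1389/14, 754/7, 781/8]
L3 α=2/3: [1501/42, 1180/7, 383/8]
= [36, 169, 48]

query (2,1) [L1,L2,L3,L4,L5] — begin 0,0,0
after L1 α=5/6: [160/3, 865/6, 725/6]
after L2 α=3/5: [716/15, 1126/15, 2642/15]
after L3 α=0: [716/15, 1126/15, 2642/15]
after L4 α=3/4: [10841/60, 1621/60, 12137/60]
after L5 α=1/2: [13361/120, 11521/120, 20477/120]
= [111, 96, 171]

at x=2,y=0 over L1,L2,L3,L4,L5,L6:
after L1 α=2/7: [162/7, 148/7, 68]
after L2 α=3/8: [1389/14, 754/7, 781/8]
after L3 α=2/3: [1501/42, 1180/7, 383/8]
after L4 α=0: [1501/42, 1180/7, 383/8]
after L5 α=1/3: [5743/63, 2605/21, 273/4]
after L6 α=1/5: [36958/315, 14179/105, 523/5]
→ [117, 135, 105]

at x=2,y=2 over L1,L2,L3,L4,L5,L6:
+L1 (α=1/3) → [163/3, 206/3, 14]
+L2 (α=3/5) → [1091/15, 1132/15, 199/5]
+L3 (α=5/6) → [2833/45, 9566/45, 1733/10]
+L4 (α=1/4) → [3193/60, 3059/15, 6419/40]
+L5 (α=2/5) → [4473/100, 5169/25, 37497/200]
+L6 (α=2/3) → [34273/300, 11969/75, 29699/200]
→ [114, 160, 148]

query (1,2) [L1,L2,L3,L4,L5,L6] — begin 0,0,0
after L1 α=1/2: [133/2, 92, 3/2]
after L2 α=1/2: [619/4, 269/2, 201/4]
after L3 α=0: [619/4, 269/2, 201/4]
after L4 α=3/7: [940/7, 1303/7, 543/7]
after L5 α=1/6: [858/7, 7901/42, 4423/42]
after L6 α=3/8: [5235/56, 53239/336, 32951/336]
= [93, 158, 98]

query (1,2) [L1,L2,L3,L4,L5] — begin 0,0,0
after L1 α=1/2: [133/2, 92, 3/2]
after L2 α=1/2: [619/4, 269/2, 201/4]
after L3 α=0: [619/4, 269/2, 201/4]
after L4 α=3/7: [940/7, 1303/7, 543/7]
after L5 α=1/6: [858/7, 7901/42, 4423/42]
= [123, 188, 105]

query (1,2) [L1,L2,L3,L4,L5,L7] — begin 0,0,0
+L1 (α=1/2) → [133/2, 92, 3/2]
+L2 (α=1/2) → [619/4, 269/2, 201/4]
+L3 (α=0) → [619/4, 269/2, 201/4]
+L4 (α=3/7) → [940/7, 1303/7, 543/7]
+L5 (α=1/6) → [858/7, 7901/42, 4423/42]
+L7 (α=1/2) → [954/7, 12731/84, 14083/84]
→ [136, 152, 168]


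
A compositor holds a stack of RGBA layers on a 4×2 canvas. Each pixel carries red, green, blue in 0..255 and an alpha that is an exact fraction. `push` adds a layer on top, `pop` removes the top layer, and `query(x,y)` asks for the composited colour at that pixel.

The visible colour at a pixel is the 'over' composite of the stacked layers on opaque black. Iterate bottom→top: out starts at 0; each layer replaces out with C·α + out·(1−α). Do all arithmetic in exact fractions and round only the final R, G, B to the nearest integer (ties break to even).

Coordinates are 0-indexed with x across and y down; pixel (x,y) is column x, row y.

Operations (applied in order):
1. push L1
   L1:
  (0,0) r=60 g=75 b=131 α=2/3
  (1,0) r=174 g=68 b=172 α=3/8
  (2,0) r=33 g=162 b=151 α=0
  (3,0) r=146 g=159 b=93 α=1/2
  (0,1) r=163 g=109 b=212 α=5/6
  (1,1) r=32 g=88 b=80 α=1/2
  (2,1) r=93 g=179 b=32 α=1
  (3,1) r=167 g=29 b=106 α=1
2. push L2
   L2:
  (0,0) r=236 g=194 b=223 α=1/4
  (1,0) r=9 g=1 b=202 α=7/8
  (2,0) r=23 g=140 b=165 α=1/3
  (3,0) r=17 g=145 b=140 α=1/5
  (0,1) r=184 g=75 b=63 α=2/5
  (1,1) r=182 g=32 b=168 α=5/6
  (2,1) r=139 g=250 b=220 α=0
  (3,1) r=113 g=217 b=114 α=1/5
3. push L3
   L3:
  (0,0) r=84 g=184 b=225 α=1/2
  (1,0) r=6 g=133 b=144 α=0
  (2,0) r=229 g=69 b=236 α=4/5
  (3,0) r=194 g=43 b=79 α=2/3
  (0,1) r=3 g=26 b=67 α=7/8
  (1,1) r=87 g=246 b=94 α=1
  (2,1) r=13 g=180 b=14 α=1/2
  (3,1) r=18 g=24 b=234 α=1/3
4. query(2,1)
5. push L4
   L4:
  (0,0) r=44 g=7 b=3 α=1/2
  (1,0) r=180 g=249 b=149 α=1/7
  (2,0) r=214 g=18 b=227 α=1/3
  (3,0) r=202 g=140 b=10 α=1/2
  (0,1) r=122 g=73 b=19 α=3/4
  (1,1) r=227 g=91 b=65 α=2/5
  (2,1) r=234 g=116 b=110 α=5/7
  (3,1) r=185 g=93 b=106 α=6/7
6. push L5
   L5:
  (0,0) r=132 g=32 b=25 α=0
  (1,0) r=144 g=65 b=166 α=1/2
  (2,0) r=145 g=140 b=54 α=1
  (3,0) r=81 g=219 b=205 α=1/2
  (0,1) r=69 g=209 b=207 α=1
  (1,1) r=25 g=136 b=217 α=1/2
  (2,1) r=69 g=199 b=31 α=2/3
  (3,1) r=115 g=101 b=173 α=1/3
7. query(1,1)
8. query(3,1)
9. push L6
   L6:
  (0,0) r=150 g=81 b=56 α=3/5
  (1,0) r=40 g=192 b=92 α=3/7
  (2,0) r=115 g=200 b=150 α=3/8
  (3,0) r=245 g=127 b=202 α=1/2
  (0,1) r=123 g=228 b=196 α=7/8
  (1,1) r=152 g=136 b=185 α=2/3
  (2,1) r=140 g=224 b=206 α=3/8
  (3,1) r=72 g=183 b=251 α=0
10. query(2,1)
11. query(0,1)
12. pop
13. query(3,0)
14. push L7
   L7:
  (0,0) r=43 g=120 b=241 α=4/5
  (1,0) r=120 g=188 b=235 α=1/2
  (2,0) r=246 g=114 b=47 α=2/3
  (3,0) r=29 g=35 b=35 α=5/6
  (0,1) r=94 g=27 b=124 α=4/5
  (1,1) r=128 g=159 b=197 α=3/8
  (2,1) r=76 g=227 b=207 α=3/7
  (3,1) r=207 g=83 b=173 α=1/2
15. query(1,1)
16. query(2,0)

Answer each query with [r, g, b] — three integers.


at x=2,y=1 over L1,L2,L3:
after L1 α=1: [93, 179, 32]
after L2 α=0: [93, 179, 32]
after L3 α=1/2: [53, 359/2, 23]
→ [53, 180, 23]

at x=1,y=1 over L1,L2,L3,L4,L5:
+L1 (α=1/2) → [16, 44, 40]
+L2 (α=5/6) → [463/3, 34, 440/3]
+L3 (α=1) → [87, 246, 94]
+L4 (α=2/5) → [143, 184, 412/5]
+L5 (α=1/2) → [84, 160, 1497/10]
= [84, 160, 150]

(3,1) stack=L1,L2,L3,L4,L5; from [0,0,0]:
+L1 (α=1) → [167, 29, 106]
+L2 (α=1/5) → [781/5, 333/5, 538/5]
+L3 (α=1/3) → [1652/15, 262/5, 2246/15]
+L4 (α=6/7) → [18302/105, 436/5, 11786/105]
+L5 (α=1/3) → [48679/315, 459/5, 41737/315]
= [155, 92, 132]

(2,1) stack=L1,L2,L3,L4,L5,L6; from [0,0,0]:
+L1 (α=1) → [93, 179, 32]
+L2 (α=0) → [93, 179, 32]
+L3 (α=1/2) → [53, 359/2, 23]
+L4 (α=5/7) → [1276/7, 939/7, 596/7]
+L5 (α=2/3) → [2242/21, 3725/21, 1030/21]
+L6 (α=3/8) → [10015/84, 32737/168, 2266/21]
= [119, 195, 108]

query (0,1) [L1,L2,L3,L4,L5,L6] — begin 0,0,0
+L1 (α=5/6) → [815/6, 545/6, 530/3]
+L2 (α=2/5) → [1551/10, 169/2, 656/5]
+L3 (α=7/8) → [1761/80, 533/16, 3001/40]
+L4 (α=3/4) → [31041/320, 4037/64, 5281/160]
+L5 (α=1) → [69, 209, 207]
+L6 (α=7/8) → [465/4, 1805/8, 1579/8]
= [116, 226, 197]

at x=3,y=0 over L1,L2,L3,L4,L5:
L1 α=1/2: [73, 159/2, 93/2]
L2 α=1/5: [309/5, 463/5, 326/5]
L3 α=2/3: [2249/15, 893/15, 372/5]
L4 α=1/2: [5279/30, 2993/30, 211/5]
L5 α=1/2: [7709/60, 9563/60, 618/5]
rounded: [128, 159, 124]

(1,1) stack=L1,L2,L3,L4,L5,L7; from [0,0,0]:
L1 α=1/2: [16, 44, 40]
L2 α=5/6: [463/3, 34, 440/3]
L3 α=1: [87, 246, 94]
L4 α=2/5: [143, 184, 412/5]
L5 α=1/2: [84, 160, 1497/10]
L7 α=3/8: [201/2, 1277/8, 2679/16]
= [100, 160, 167]

query (2,0) [L1,L2,L3,L4,L5,L7] — begin 0,0,0
+L1 (α=0) → [0, 0, 0]
+L2 (α=1/3) → [23/3, 140/3, 55]
+L3 (α=4/5) → [2771/15, 968/15, 999/5]
+L4 (α=1/3) → [8752/45, 2206/45, 3133/15]
+L5 (α=1) → [145, 140, 54]
+L7 (α=2/3) → [637/3, 368/3, 148/3]
= [212, 123, 49]


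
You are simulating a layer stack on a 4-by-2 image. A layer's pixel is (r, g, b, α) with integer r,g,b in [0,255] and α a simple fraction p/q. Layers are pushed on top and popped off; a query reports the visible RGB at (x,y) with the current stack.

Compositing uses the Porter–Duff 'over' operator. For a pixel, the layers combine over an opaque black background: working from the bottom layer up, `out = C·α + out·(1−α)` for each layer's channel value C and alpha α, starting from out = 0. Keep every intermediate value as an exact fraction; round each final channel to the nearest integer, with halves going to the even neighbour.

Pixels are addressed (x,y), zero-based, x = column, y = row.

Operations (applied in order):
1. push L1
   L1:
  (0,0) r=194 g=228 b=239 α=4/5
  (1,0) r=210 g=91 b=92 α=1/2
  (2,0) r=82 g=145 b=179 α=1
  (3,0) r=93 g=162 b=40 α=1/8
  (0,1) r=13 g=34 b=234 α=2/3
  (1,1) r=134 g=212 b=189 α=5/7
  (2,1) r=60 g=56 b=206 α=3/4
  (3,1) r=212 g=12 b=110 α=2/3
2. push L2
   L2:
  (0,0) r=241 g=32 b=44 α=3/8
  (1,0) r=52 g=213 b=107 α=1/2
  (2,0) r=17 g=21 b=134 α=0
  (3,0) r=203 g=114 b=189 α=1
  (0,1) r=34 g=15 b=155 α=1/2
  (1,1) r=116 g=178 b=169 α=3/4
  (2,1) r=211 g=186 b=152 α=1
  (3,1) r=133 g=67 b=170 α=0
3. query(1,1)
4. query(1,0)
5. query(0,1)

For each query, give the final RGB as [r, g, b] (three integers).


query (1,1) [L1,L2] — begin 0,0,0
L1 α=5/7: [670/7, 1060/7, 135]
L2 α=3/4: [1553/14, 2399/14, 321/2]
rounded: [111, 171, 160]

at x=1,y=0 over L1,L2:
after L1 α=1/2: [105, 91/2, 46]
after L2 α=1/2: [157/2, 517/4, 153/2]
rounded: [78, 129, 76]

(0,1) stack=L1,L2; from [0,0,0]:
+L1 (α=2/3) → [26/3, 68/3, 156]
+L2 (α=1/2) → [64/3, 113/6, 311/2]
rounded: [21, 19, 156]


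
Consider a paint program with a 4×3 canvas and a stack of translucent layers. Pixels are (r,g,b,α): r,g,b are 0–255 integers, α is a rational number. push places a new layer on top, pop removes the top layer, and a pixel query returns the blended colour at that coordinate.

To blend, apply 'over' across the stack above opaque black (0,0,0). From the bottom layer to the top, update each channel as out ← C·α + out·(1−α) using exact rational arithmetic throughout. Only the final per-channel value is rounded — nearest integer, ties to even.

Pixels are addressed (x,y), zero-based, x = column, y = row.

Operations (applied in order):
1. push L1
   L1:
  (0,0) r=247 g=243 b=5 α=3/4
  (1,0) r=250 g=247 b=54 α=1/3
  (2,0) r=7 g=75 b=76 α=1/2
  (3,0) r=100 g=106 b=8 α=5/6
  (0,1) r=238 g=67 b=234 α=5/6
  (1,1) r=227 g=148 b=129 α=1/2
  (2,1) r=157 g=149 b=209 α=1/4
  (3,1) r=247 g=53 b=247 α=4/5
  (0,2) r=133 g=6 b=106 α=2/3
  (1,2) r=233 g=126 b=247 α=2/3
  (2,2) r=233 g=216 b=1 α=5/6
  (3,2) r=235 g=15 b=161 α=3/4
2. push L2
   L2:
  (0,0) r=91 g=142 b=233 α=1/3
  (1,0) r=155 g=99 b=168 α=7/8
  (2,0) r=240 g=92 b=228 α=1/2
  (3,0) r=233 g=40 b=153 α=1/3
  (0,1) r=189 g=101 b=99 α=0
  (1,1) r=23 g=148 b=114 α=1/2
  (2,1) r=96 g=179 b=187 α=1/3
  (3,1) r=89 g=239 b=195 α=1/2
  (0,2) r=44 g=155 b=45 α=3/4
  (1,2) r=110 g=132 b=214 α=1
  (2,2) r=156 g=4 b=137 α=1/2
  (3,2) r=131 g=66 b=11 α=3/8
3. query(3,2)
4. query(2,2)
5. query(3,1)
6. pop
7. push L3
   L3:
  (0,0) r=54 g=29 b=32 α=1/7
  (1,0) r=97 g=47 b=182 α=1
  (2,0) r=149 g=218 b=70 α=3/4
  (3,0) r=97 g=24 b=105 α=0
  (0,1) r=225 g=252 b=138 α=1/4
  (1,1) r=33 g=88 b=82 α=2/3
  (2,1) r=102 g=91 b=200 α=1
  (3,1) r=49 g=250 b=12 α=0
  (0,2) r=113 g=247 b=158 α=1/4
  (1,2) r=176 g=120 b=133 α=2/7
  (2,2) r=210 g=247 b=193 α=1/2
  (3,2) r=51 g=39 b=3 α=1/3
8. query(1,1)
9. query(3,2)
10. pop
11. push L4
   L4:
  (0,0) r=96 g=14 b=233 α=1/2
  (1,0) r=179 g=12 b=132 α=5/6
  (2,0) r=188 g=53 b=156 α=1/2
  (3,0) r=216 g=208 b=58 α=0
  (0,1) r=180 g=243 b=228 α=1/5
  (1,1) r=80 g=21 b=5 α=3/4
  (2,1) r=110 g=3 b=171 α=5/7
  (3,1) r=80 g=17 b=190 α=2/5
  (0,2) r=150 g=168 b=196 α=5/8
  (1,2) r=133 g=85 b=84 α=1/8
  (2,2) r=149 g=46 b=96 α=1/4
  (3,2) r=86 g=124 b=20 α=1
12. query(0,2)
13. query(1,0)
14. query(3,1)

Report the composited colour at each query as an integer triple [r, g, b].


at x=3,y=2 over L1,L2:
+L1 (α=3/4) → [705/4, 45/4, 483/4]
+L2 (α=3/8) → [5097/32, 1017/32, 2547/32]
→ [159, 32, 80]

at x=2,y=2 over L1,L2:
L1 α=5/6: [1165/6, 180, 5/6]
L2 α=1/2: [2101/12, 92, 827/12]
rounded: [175, 92, 69]

(3,1) stack=L1,L2; from [0,0,0]:
L1 α=4/5: [988/5, 212/5, 988/5]
L2 α=1/2: [1433/10, 1407/10, 1963/10]
→ [143, 141, 196]

at x=1,y=1 over L1,L3:
L1 α=1/2: [227/2, 74, 129/2]
L3 α=2/3: [359/6, 250/3, 457/6]
rounded: [60, 83, 76]

query (3,2) [L1,L3] — begin 0,0,0
after L1 α=3/4: [705/4, 45/4, 483/4]
after L3 α=1/3: [269/2, 41/2, 163/2]
→ [134, 20, 82]

(0,2) stack=L1,L4; from [0,0,0]:
+L1 (α=2/3) → [266/3, 4, 212/3]
+L4 (α=5/8) → [127, 213/2, 149]
→ [127, 106, 149]

at x=1,y=0 over L1,L4:
+L1 (α=1/3) → [250/3, 247/3, 18]
+L4 (α=5/6) → [2935/18, 427/18, 113]
rounded: [163, 24, 113]

(3,1) stack=L1,L4; from [0,0,0]:
after L1 α=4/5: [988/5, 212/5, 988/5]
after L4 α=2/5: [3764/25, 806/25, 4864/25]
rounded: [151, 32, 195]


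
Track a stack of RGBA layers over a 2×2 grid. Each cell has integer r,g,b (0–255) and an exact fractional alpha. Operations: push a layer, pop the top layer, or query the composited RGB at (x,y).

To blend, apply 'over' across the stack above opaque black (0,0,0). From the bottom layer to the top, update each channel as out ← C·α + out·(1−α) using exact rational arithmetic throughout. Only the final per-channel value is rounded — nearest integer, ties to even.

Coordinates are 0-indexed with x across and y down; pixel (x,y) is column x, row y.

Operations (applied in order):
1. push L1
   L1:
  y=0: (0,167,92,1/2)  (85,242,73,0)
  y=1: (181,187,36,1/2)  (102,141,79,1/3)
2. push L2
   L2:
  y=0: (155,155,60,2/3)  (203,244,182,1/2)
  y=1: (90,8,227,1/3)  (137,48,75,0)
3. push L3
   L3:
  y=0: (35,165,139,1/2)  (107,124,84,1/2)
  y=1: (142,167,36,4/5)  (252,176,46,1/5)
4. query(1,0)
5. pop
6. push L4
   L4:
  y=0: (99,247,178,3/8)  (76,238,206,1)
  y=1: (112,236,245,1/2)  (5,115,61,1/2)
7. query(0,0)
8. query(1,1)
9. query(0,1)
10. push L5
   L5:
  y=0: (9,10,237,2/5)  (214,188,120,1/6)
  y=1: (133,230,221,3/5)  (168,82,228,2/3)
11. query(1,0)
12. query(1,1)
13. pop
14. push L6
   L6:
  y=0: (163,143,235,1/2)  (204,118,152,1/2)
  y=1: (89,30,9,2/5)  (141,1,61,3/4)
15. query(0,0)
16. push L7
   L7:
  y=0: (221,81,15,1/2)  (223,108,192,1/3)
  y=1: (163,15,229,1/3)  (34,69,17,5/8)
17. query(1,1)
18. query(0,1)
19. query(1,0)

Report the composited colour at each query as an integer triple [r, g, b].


(1,0) stack=L1,L2,L3; from [0,0,0]:
after L1 α=0: [0, 0, 0]
after L2 α=1/2: [203/2, 122, 91]
after L3 α=1/2: [417/4, 123, 175/2]
rounded: [104, 123, 88]

query (0,0) [L1,L2,L4] — begin 0,0,0
L1 α=1/2: [0, 167/2, 46]
L2 α=2/3: [310/3, 787/6, 166/3]
L4 α=3/8: [2441/24, 8381/48, 304/3]
→ [102, 175, 101]

at x=1,y=1 over L1,L2,L4:
L1 α=1/3: [34, 47, 79/3]
L2 α=0: [34, 47, 79/3]
L4 α=1/2: [39/2, 81, 131/3]
→ [20, 81, 44]

query (0,1) [L1,L2,L4] — begin 0,0,0
+L1 (α=1/2) → [181/2, 187/2, 18]
+L2 (α=1/3) → [271/3, 65, 263/3]
+L4 (α=1/2) → [607/6, 301/2, 499/3]
rounded: [101, 150, 166]

(1,0) stack=L1,L2,L4,L5; from [0,0,0]:
L1 α=0: [0, 0, 0]
L2 α=1/2: [203/2, 122, 91]
L4 α=1: [76, 238, 206]
L5 α=1/6: [99, 689/3, 575/3]
= [99, 230, 192]

at x=1,y=1 over L1,L2,L4,L5:
+L1 (α=1/3) → [34, 47, 79/3]
+L2 (α=0) → [34, 47, 79/3]
+L4 (α=1/2) → [39/2, 81, 131/3]
+L5 (α=2/3) → [237/2, 245/3, 1499/9]
rounded: [118, 82, 167]

query (0,0) [L1,L2,L4,L6] — begin 0,0,0
+L1 (α=1/2) → [0, 167/2, 46]
+L2 (α=2/3) → [310/3, 787/6, 166/3]
+L4 (α=3/8) → [2441/24, 8381/48, 304/3]
+L6 (α=1/2) → [6353/48, 15245/96, 1009/6]
→ [132, 159, 168]

at x=1,y=1 over L1,L2,L4,L6,L7:
after L1 α=1/3: [34, 47, 79/3]
after L2 α=0: [34, 47, 79/3]
after L4 α=1/2: [39/2, 81, 131/3]
after L6 α=3/4: [885/8, 21, 170/3]
after L7 α=5/8: [4015/64, 51, 255/8]
rounded: [63, 51, 32]

(0,1) stack=L1,L2,L4,L6,L7; from [0,0,0]:
+L1 (α=1/2) → [181/2, 187/2, 18]
+L2 (α=1/3) → [271/3, 65, 263/3]
+L4 (α=1/2) → [607/6, 301/2, 499/3]
+L6 (α=2/5) → [963/10, 1023/10, 517/5]
+L7 (α=1/3) → [1778/15, 366/5, 2179/15]
= [119, 73, 145]

query (1,0) [L1,L2,L4,L6,L7] — begin 0,0,0
L1 α=0: [0, 0, 0]
L2 α=1/2: [203/2, 122, 91]
L4 α=1: [76, 238, 206]
L6 α=1/2: [140, 178, 179]
L7 α=1/3: [503/3, 464/3, 550/3]
= [168, 155, 183]


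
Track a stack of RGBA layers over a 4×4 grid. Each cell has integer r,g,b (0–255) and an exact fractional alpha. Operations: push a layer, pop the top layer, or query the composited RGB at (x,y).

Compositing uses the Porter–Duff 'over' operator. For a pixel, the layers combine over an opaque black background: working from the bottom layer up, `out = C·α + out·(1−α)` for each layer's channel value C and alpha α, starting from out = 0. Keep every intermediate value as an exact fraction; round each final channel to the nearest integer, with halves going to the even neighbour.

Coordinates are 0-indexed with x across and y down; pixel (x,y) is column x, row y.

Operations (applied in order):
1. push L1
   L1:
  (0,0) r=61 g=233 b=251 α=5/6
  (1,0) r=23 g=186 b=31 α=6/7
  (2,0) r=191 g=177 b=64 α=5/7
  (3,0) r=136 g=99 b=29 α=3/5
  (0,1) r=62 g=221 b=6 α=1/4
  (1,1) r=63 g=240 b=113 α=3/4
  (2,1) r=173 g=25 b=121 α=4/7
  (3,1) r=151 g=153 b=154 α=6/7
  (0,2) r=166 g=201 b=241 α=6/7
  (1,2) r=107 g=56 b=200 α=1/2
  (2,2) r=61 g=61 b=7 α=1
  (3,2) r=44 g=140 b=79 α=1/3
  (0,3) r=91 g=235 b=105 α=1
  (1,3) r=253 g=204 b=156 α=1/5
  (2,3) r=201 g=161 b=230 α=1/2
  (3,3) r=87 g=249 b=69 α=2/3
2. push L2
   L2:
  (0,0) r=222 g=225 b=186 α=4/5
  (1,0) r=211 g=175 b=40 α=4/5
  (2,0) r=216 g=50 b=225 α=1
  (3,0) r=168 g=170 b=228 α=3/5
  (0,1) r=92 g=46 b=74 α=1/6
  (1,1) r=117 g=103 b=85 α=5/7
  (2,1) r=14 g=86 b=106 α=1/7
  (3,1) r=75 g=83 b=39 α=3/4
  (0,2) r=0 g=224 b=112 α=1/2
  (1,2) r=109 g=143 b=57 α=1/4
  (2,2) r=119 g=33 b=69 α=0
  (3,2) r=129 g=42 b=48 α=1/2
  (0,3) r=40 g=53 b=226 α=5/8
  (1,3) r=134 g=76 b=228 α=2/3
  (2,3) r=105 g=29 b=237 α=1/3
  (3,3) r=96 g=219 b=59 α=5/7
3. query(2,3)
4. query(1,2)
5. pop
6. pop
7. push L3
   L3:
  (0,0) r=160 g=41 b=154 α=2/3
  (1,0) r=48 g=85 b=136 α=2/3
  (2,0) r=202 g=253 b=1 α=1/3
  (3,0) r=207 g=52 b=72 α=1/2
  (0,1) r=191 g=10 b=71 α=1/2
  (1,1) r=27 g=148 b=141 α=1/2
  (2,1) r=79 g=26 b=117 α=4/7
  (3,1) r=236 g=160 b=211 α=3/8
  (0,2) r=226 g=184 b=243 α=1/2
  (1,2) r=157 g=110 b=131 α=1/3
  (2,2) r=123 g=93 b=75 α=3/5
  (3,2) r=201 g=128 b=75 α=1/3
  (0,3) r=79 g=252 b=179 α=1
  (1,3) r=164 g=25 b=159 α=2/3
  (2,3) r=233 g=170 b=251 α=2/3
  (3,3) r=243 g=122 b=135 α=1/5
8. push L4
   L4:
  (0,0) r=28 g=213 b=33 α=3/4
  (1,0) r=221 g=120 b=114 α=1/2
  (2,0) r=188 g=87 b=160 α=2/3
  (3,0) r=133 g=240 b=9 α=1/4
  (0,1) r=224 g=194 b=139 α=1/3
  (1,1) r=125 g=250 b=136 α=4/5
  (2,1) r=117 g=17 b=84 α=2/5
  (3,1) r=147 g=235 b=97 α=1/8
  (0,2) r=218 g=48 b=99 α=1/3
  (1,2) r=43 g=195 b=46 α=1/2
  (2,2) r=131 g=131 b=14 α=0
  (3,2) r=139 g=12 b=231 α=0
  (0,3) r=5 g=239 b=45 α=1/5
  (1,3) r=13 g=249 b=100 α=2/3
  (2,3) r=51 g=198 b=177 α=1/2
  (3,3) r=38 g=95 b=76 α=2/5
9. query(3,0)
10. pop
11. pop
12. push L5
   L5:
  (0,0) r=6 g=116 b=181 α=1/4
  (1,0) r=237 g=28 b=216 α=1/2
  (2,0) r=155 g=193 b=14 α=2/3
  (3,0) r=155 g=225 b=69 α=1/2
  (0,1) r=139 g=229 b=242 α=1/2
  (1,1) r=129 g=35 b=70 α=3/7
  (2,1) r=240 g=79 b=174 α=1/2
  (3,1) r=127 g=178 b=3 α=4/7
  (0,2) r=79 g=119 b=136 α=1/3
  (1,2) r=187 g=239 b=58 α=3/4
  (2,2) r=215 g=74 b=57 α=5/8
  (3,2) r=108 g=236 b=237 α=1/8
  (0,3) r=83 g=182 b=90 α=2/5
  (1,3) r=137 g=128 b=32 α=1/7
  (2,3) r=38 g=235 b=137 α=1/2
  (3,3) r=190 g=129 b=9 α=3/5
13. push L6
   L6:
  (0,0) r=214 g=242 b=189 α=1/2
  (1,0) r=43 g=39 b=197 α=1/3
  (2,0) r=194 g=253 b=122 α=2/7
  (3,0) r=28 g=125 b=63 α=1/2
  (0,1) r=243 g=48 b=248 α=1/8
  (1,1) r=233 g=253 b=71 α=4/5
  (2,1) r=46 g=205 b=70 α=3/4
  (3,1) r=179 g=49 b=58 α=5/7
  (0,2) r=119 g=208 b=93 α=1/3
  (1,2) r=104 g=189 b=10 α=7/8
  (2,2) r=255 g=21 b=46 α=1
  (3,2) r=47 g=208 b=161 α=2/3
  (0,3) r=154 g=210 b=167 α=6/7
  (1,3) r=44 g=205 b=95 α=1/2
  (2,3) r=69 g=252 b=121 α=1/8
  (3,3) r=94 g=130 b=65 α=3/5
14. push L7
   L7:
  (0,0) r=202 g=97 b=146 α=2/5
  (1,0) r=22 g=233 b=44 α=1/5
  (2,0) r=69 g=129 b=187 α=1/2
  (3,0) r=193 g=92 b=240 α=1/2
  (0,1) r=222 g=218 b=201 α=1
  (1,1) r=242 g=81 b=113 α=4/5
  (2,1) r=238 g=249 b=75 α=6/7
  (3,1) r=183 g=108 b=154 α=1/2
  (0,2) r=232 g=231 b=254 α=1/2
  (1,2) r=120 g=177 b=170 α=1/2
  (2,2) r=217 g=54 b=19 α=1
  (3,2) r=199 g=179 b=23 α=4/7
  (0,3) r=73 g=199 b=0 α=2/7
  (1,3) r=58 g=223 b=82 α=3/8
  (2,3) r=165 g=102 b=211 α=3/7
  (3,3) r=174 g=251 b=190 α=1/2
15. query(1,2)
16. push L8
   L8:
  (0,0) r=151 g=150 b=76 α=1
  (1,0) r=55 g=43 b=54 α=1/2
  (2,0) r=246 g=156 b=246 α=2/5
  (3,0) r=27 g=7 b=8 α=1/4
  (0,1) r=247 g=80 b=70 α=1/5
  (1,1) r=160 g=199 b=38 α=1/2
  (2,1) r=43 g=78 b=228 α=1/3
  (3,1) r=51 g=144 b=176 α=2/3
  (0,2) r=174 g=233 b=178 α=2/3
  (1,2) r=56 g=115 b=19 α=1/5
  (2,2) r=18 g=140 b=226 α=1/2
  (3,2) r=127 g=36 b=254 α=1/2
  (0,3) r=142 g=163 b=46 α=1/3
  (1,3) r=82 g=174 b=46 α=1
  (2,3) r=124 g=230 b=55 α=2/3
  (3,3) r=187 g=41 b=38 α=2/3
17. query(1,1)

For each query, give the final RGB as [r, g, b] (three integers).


query (2,3) [L1,L2] — begin 0,0,0
after L1 α=1/2: [201/2, 161/2, 115]
after L2 α=1/3: [102, 190/3, 467/3]
rounded: [102, 63, 156]

(1,2) stack=L1,L2; from [0,0,0]:
after L1 α=1/2: [107/2, 28, 100]
after L2 α=1/4: [539/8, 227/4, 357/4]
rounded: [67, 57, 89]

(3,0) stack=L3,L4; from [0,0,0]:
+L3 (α=1/2) → [207/2, 26, 36]
+L4 (α=1/4) → [887/8, 159/2, 117/4]
= [111, 80, 29]

query (1,2) [L5,L6,L7] — begin 0,0,0
L5 α=3/4: [561/4, 717/4, 87/2]
L6 α=7/8: [3473/32, 6009/32, 227/16]
L7 α=1/2: [7313/64, 11673/64, 2947/32]
→ [114, 182, 92]

at x=1,y=1 over L5,L6,L7,L8:
after L5 α=3/7: [387/7, 15, 30]
after L6 α=4/5: [6911/35, 1027/5, 314/5]
after L7 α=4/5: [40791/175, 2647/25, 2574/25]
after L8 α=1/2: [68791/350, 3811/25, 1762/25]
→ [197, 152, 70]


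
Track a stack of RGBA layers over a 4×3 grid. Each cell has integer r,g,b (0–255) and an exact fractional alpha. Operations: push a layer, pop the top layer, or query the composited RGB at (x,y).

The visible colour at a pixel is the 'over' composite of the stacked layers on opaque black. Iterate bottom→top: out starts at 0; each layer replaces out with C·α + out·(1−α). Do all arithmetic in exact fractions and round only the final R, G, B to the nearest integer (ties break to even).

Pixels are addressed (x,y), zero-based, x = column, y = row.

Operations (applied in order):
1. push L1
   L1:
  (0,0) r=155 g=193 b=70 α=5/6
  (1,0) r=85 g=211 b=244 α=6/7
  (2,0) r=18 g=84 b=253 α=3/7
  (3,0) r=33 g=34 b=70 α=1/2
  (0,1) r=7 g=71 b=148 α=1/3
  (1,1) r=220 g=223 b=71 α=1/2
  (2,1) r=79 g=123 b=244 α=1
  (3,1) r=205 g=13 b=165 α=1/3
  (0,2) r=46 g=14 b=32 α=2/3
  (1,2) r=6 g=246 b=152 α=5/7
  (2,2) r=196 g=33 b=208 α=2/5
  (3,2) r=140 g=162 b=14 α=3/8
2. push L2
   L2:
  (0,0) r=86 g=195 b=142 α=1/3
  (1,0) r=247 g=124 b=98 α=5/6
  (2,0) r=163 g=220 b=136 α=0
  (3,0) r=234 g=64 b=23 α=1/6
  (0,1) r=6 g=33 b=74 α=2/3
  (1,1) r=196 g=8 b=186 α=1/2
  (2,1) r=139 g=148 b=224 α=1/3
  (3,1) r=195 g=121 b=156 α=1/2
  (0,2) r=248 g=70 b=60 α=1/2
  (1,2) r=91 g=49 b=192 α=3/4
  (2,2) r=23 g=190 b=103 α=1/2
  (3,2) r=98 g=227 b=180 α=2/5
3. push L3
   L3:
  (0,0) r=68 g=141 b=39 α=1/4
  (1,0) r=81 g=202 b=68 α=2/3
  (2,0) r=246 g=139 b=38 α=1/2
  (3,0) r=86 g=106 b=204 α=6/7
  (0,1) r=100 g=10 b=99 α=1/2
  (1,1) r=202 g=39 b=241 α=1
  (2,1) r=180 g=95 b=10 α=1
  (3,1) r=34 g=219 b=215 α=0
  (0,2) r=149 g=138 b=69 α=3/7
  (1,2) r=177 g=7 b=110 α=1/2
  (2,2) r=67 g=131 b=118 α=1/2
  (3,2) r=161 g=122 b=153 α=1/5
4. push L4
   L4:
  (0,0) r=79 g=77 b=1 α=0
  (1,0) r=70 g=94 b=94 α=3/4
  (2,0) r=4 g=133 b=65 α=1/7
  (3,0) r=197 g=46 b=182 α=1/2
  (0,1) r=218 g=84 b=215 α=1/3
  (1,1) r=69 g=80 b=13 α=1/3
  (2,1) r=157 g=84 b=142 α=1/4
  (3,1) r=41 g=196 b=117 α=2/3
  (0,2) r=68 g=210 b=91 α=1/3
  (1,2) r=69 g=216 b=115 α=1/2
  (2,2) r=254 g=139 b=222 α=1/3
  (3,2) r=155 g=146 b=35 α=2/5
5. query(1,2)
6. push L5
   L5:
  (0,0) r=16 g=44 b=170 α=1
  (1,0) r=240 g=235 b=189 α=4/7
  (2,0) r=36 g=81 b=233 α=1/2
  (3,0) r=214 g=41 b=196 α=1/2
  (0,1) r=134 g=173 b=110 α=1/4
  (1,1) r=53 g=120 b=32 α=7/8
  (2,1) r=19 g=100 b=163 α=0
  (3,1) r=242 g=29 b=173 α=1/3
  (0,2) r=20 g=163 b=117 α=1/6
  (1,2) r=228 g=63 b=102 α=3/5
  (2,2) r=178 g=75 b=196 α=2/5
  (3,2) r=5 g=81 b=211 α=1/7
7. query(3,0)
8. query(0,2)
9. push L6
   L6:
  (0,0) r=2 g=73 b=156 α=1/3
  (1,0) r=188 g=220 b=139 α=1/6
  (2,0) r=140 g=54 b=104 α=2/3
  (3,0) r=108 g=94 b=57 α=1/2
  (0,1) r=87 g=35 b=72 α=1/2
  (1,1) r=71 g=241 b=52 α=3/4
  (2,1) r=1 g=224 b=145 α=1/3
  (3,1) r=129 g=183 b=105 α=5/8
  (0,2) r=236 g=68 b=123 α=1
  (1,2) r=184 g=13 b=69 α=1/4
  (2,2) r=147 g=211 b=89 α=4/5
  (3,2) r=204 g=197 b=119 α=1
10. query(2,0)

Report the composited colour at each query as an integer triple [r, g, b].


query (1,2) [L1,L2,L3,L4] — begin 0,0,0
after L1 α=5/7: [30/7, 1230/7, 760/7]
after L2 α=3/4: [1941/28, 2259/28, 1198/7]
after L3 α=1/2: [6897/56, 2455/56, 984/7]
after L4 α=1/2: [10761/112, 14551/112, 1789/14]
rounded: [96, 130, 128]

query (3,0) [L1,L2,L3,L4,L5] — begin 0,0,0
after L1 α=1/2: [33/2, 17, 35]
after L2 α=1/6: [211/4, 149/6, 33]
after L3 α=6/7: [325/4, 3965/42, 1257/7]
after L4 α=1/2: [1113/8, 5897/84, 2531/14]
after L5 α=1/2: [2825/16, 9341/168, 5275/28]
= [177, 56, 188]

(0,2) stack=L1,L2,L3,L4,L5; from [0,0,0]:
+L1 (α=2/3) → [92/3, 28/3, 64/3]
+L2 (α=1/2) → [418/3, 119/3, 122/3]
+L3 (α=3/7) → [3013/21, 1718/21, 1109/21]
+L4 (α=1/3) → [7454/63, 7846/63, 4129/63]
+L5 (α=1/6) → [19265/189, 49499/378, 14008/189]
→ [102, 131, 74]

at x=2,y=0 over L1,L2,L3,L4,L5,L6:
L1 α=3/7: [54/7, 36, 759/7]
L2 α=0: [54/7, 36, 759/7]
L3 α=1/2: [888/7, 175/2, 1025/14]
L4 α=1/7: [5356/49, 94, 3530/49]
L5 α=1/2: [3560/49, 175/2, 14947/98]
L6 α=2/3: [5760/49, 391/6, 11777/98]
rounded: [118, 65, 120]


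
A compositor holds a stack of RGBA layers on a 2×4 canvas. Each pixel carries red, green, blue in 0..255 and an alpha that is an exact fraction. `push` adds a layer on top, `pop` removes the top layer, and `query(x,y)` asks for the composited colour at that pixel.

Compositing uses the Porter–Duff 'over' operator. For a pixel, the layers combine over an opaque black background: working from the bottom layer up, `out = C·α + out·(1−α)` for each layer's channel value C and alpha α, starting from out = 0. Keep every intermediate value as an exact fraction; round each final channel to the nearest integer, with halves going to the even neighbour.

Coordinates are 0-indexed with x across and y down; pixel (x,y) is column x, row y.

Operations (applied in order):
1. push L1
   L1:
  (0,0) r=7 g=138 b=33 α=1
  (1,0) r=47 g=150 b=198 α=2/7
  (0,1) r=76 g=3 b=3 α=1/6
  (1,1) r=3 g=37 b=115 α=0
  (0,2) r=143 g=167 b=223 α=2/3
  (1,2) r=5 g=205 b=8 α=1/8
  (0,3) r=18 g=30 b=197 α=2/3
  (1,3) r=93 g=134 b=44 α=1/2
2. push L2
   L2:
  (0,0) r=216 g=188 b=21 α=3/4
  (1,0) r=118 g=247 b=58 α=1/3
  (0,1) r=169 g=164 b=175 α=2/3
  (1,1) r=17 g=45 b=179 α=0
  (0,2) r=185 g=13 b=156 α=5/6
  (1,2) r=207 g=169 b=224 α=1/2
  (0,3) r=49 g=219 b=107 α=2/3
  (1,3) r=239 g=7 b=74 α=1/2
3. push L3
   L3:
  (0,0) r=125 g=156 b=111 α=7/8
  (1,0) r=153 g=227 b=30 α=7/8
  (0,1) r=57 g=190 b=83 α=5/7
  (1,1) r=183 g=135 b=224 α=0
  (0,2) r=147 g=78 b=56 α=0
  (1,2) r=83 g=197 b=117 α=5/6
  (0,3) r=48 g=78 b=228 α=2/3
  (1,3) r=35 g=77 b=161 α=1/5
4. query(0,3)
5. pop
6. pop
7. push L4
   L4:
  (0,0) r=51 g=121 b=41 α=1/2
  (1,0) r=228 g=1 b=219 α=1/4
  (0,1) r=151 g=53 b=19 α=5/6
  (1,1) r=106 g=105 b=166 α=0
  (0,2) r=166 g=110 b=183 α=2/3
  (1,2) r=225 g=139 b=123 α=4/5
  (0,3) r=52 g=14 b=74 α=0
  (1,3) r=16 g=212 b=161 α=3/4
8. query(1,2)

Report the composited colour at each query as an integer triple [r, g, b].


query (0,3) [L1,L2,L3] — begin 0,0,0
L1 α=2/3: [12, 20, 394/3]
L2 α=2/3: [110/3, 458/3, 1036/9]
L3 α=2/3: [398/9, 926/9, 5140/27]
rounded: [44, 103, 190]

(1,2) stack=L1,L4; from [0,0,0]:
+L1 (α=1/8) → [5/8, 205/8, 1]
+L4 (α=4/5) → [1441/8, 4653/40, 493/5]
rounded: [180, 116, 99]
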